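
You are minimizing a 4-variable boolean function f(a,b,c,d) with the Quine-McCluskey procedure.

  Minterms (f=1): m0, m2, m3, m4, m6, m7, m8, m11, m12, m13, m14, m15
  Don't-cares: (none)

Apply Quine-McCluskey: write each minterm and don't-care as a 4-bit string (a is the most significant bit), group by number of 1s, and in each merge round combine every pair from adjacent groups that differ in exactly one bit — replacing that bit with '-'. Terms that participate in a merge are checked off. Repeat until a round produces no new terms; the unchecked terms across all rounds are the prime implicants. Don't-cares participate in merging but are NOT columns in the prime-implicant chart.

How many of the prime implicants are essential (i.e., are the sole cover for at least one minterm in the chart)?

3

[col 0] 0000*, 0010*, 0011*, 0100*, 0110*, 0111*, 1000*, 1011*, 1100*, 1101*, 1110*, 1111*
[col 1] -000*, -011*, -100*, -110*, -111*, 0-00*, 0-10*, 0-11*, 00-0*, 001-*, 01-0*, 011-*, 1-00*, 1-11*, 11-0*, 11-1*, 110-*, 111-*
[col 2] --00, --11, -1-0, -11-, 0--0, 0-1-, 11--
Prime implicants: --00, --11, -1-0, -11-, 0--0, 0-1-, 11--
PI chart (minterm → PIs covering it):
  0 | --00,0--0
  2 | 0--0,0-1-
  3 | --11,0-1-
  4 | --00,-1-0,0--0
  6 | -1-0,-11-,0--0,0-1-
  7 | --11,-11-,0-1-
  8 | --00  (sole → essential)
  11 | --11  (sole → essential)
  12 | --00,-1-0,11--
  13 | 11--  (sole → essential)
  14 | -1-0,-11-,11--
  15 | --11,-11-,11--
Essential prime implicants: --00, --11, 11--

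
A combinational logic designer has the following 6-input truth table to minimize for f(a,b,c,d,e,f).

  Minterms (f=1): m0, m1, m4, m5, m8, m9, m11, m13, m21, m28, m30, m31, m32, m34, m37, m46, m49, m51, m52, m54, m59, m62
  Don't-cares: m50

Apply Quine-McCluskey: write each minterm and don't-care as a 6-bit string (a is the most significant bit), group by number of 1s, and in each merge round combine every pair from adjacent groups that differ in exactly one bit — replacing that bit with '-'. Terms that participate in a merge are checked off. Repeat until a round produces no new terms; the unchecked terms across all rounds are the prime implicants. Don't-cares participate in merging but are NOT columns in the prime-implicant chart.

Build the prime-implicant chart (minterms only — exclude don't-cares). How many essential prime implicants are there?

size-2^0 implicants → 000000(✓)  000001(✓)  000100(✓)  000101(✓)  001000(✓)  001001(✓)  001011(✓)  001101(✓)  010101(✓)  011100(✓)  011110(✓)  011111(✓)  100000(✓)  100010(✓)  100101(✓)  101110(✓)  110001(✓)  110010(✓)  110011(✓)  110100(✓)  110110(✓)  111011(✓)  111110(✓)
size-2^1 implicants → -00000  -00101  -11110  0-0101  00-000(✓)  00-001(✓)  00-101(✓)  000-00(✓)  000-01(✓)  00000-(✓)  00010-(✓)  001-01(✓)  0010-1  00100-(✓)  0111-0  01111-  1-0010  1-1110  1000-0  11-011  11-110  110-10  1100-1  11001-  1101-0
size-2^2 implicants → 00--01  00-00-  000-0-
Unchecked terms (primes): -00000, -00101, -11110, 0-0101, 00--01, 00-00-, 000-0-, 0010-1, 0111-0, 01111-, 1-0010, 1-1110, 1000-0, 11-011, 11-110, 110-10, 1100-1, 11001-, 1101-0
Minterm coverage:
  m0 ⊆ -00000,00-00-,000-0-
  m1 ⊆ 00--01,00-00-,000-0-
  m4 ⊆ 000-0- [E]
  m5 ⊆ -00101,0-0101,00--01,000-0-
  m8 ⊆ 00-00- [E]
  m9 ⊆ 00--01,00-00-,0010-1
  m11 ⊆ 0010-1 [E]
  m13 ⊆ 00--01 [E]
  m21 ⊆ 0-0101 [E]
  m28 ⊆ 0111-0 [E]
  m30 ⊆ -11110,0111-0,01111-
  m31 ⊆ 01111- [E]
  m32 ⊆ -00000,1000-0
  m34 ⊆ 1-0010,1000-0
  m37 ⊆ -00101 [E]
  m46 ⊆ 1-1110 [E]
  m49 ⊆ 1100-1 [E]
  m51 ⊆ 11-011,1100-1,11001-
  m52 ⊆ 1101-0 [E]
  m54 ⊆ 11-110,110-10,1101-0
  m59 ⊆ 11-011 [E]
  m62 ⊆ -11110,1-1110,11-110
E = {-00101, 0-0101, 00--01, 00-00-, 000-0-, 0010-1, 0111-0, 01111-, 1-1110, 11-011, 1100-1, 1101-0}

12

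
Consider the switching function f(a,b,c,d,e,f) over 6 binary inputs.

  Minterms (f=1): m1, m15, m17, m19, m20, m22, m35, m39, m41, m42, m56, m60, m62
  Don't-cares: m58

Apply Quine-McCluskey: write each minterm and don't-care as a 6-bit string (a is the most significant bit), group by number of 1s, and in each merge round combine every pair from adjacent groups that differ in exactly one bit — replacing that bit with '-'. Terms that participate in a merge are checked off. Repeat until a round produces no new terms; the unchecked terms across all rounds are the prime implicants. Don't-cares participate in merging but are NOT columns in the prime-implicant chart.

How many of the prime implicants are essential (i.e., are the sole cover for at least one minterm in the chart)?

8

[col 0] 000001*, 001111, 010001*, 010011*, 010100*, 010110*, 100011*, 100111*, 101001, 101010*, 111000*, 111010*, 111100*, 111110*
[col 1] 0-0001, 0100-1, 0101-0, 1-1010, 100-11, 111-00*, 111-10*, 1110-0*, 1111-0*
[col 2] 111--0
Prime implicants: 0-0001, 001111, 0100-1, 0101-0, 1-1010, 100-11, 101001, 111--0
PI chart (minterm → PIs covering it):
  1 | 0-0001  (sole → essential)
  15 | 001111  (sole → essential)
  17 | 0-0001,0100-1
  19 | 0100-1  (sole → essential)
  20 | 0101-0  (sole → essential)
  22 | 0101-0  (sole → essential)
  35 | 100-11  (sole → essential)
  39 | 100-11  (sole → essential)
  41 | 101001  (sole → essential)
  42 | 1-1010  (sole → essential)
  56 | 111--0  (sole → essential)
  60 | 111--0  (sole → essential)
  62 | 111--0  (sole → essential)
Essential prime implicants: 0-0001, 001111, 0100-1, 0101-0, 1-1010, 100-11, 101001, 111--0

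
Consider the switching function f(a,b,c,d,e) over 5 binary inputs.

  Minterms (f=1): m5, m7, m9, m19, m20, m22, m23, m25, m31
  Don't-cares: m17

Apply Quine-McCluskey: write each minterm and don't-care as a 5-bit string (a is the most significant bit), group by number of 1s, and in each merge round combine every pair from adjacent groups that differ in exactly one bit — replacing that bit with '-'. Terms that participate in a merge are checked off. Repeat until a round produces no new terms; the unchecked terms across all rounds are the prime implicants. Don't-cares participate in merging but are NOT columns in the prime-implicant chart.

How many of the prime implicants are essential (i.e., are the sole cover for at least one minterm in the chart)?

size-2^0 implicants → 00101(✓)  00111(✓)  01001(✓)  10001(✓)  10011(✓)  10100(✓)  10110(✓)  10111(✓)  11001(✓)  11111(✓)
size-2^1 implicants → -0111  -1001  001-1  1-001  1-111  10-11  100-1  101-0  1011-
Unchecked terms (primes): -0111, -1001, 001-1, 1-001, 1-111, 10-11, 100-1, 101-0, 1011-
Minterm coverage:
  m5 ⊆ 001-1 [E]
  m7 ⊆ -0111,001-1
  m9 ⊆ -1001 [E]
  m19 ⊆ 10-11,100-1
  m20 ⊆ 101-0 [E]
  m22 ⊆ 101-0,1011-
  m23 ⊆ -0111,1-111,10-11,1011-
  m25 ⊆ -1001,1-001
  m31 ⊆ 1-111 [E]
E = {-1001, 001-1, 1-111, 101-0}

4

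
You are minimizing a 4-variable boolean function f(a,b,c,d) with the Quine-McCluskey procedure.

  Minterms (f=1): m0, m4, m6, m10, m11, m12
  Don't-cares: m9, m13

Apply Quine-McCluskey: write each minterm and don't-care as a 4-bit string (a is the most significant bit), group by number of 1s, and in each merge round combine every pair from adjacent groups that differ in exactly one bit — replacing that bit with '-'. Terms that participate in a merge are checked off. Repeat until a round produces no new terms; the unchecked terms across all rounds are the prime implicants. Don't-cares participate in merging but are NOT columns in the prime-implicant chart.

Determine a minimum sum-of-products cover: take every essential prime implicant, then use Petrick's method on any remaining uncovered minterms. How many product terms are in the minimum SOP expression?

4

size-2^0 implicants → 0000(✓)  0100(✓)  0110(✓)  1001(✓)  1010(✓)  1011(✓)  1100(✓)  1101(✓)
size-2^1 implicants → -100  0-00  01-0  1-01  10-1  101-  110-
Unchecked terms (primes): -100, 0-00, 01-0, 1-01, 10-1, 101-, 110-
Minterm coverage:
  m0 ⊆ 0-00 [E]
  m4 ⊆ -100,0-00,01-0
  m6 ⊆ 01-0 [E]
  m10 ⊆ 101- [E]
  m11 ⊆ 10-1,101-
  m12 ⊆ -100,110-
E = {0-00, 01-0, 101-}
Petrick residual → -100
Cover = bc'd' + a'c'd' + a'bd' + ab'c  |cover|=4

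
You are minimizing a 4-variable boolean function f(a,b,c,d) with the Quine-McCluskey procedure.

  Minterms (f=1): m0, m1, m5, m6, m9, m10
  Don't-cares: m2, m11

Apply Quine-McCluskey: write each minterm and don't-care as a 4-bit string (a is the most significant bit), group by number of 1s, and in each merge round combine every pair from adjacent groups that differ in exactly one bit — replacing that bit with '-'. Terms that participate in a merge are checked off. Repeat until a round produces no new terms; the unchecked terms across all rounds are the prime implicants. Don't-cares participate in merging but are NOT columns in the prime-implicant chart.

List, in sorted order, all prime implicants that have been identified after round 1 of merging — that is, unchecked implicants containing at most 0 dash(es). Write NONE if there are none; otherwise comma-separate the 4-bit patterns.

[col 0] 0000*, 0001*, 0010*, 0101*, 0110*, 1001*, 1010*, 1011*
[col 1] -001, -010, 0-01, 0-10, 00-0, 000-, 10-1, 101-
Prime implicants: -001, -010, 0-01, 0-10, 00-0, 000-, 10-1, 101-

NONE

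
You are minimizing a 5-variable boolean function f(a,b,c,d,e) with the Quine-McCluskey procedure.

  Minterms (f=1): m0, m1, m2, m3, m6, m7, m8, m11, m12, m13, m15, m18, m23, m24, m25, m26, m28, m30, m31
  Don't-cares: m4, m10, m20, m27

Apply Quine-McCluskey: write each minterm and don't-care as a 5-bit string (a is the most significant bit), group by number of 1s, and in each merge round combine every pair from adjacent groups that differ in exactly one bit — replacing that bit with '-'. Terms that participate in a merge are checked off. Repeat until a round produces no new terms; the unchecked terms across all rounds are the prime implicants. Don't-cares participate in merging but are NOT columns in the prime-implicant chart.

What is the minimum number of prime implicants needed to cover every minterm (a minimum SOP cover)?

Round 0: 00000✓ 00001✓ 00010✓ 00011✓ 00100✓ 00110✓ 00111✓ 01000✓ 01010✓ 01011✓ 01100✓ 01101✓ 01111✓ 10010✓ 10100✓ 10111✓ 11000✓ 11001✓ 11010✓ 11011✓ 11100✓ 11110✓ 11111✓
Round 1: -0010✓ -0100✓ -0111✓ -1000✓ -1010✓ -1011✓ -1100✓ -1111✓ 0-000✓ 0-010✓ 0-011✓ 0-100✓ 0-111✓ 00-00✓ 00-10✓ 00-11✓ 000-0✓ 000-1✓ 0000-✓ 0001-✓ 001-0✓ 0011-✓ 01-00✓ 01-11✓ 010-0✓ 0101-✓ 011-1 0110- 1-010✓ 1-100✓ 1-111✓ 11-00✓ 11-10✓ 11-11✓ 110-0✓ 110-1✓ 1100-✓ 1101-✓ 111-0✓ 1111-✓
Round 2: --010 --100 --111 -1-00 -1-11 -10-0 -101- 0--00 0--11 0-0-0 0-01- 00--0 00-1- 000-- 11--0 11-1- 110--
PIs = {--010, --100, --111, -1-00, -1-11, -10-0, -101-, 0--00, 0--11, 0-0-0, 0-01-, 00--0, 00-1-, 000--, 011-1, 0110-, 11--0, 11-1-, 110--}
Coverage chart:
  m0: 0--00,0-0-0,00--0,000--
  m1: 000-- ←essential
  m2: --010,0-0-0,0-01-,00--0,00-1-,000--
  m3: 0--11,0-01-,00-1-,000--
  m6: 00--0,00-1-
  m7: --111,0--11,00-1-
  m8: -1-00,-10-0,0--00,0-0-0
  m11: -1-11,-101-,0--11,0-01-
  m12: --100,-1-00,0--00,0110-
  m13: 011-1,0110-
  m15: --111,-1-11,0--11,011-1
  m18: --010 ←essential
  m23: --111 ←essential
  m24: -1-00,-10-0,11--0,110--
  m25: 110-- ←essential
  m26: --010,-10-0,-101-,11--0,11-1-,110--
  m28: --100,-1-00,11--0
  m30: 11--0,11-1-
  m31: --111,-1-11,11-1-
Essential: --010, --111, 000--, 110--
Petrick residual → -1-00, -1-11, 00--0, 011-1, 11--0
Min cover (9 terms): c'de' + cde + bd'e' + bde + a'b'e' + a'b'c' + a'bce + abe' + abc'

9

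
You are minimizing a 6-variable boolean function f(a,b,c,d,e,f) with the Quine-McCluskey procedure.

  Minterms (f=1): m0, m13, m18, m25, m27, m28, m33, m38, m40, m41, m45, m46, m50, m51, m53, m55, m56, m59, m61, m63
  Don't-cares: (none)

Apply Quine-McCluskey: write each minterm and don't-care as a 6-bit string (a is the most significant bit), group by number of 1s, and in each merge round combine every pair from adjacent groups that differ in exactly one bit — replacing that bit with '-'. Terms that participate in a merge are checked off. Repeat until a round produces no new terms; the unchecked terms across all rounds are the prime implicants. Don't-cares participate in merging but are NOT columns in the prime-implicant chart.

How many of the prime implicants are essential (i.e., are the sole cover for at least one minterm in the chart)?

Round 0: 000000 001101✓ 010010✓ 011001✓ 011011✓ 011100 100001✓ 100110✓ 101000✓ 101001✓ 101101✓ 101110✓ 110010✓ 110011✓ 110101✓ 110111✓ 111000✓ 111011✓ 111101✓ 111111✓
Round 1: -01101 -10010 -11011 0110-1 1-1000 1-1101 10-001 10-110 101-01 10100- 11-011✓ 11-101✓ 11-111✓ 110-11✓ 11001- 1101-1✓ 111-11✓ 1111-1✓
Round 2: 11--11 11-1-1
PIs = {-01101, -10010, -11011, 000000, 0110-1, 011100, 1-1000, 1-1101, 10-001, 10-110, 101-01, 10100-, 11--11, 11-1-1, 11001-}
Coverage chart:
  m0: 000000 ←essential
  m13: -01101 ←essential
  m18: -10010 ←essential
  m25: 0110-1 ←essential
  m27: -11011,0110-1
  m28: 011100 ←essential
  m33: 10-001 ←essential
  m38: 10-110 ←essential
  m40: 1-1000,10100-
  m41: 10-001,101-01,10100-
  m45: -01101,1-1101,101-01
  m46: 10-110 ←essential
  m50: -10010,11001-
  m51: 11--11,11001-
  m53: 11-1-1 ←essential
  m55: 11--11,11-1-1
  m56: 1-1000 ←essential
  m59: -11011,11--11
  m61: 1-1101,11-1-1
  m63: 11--11,11-1-1
Essential: -01101, -10010, 000000, 0110-1, 011100, 1-1000, 10-001, 10-110, 11-1-1

9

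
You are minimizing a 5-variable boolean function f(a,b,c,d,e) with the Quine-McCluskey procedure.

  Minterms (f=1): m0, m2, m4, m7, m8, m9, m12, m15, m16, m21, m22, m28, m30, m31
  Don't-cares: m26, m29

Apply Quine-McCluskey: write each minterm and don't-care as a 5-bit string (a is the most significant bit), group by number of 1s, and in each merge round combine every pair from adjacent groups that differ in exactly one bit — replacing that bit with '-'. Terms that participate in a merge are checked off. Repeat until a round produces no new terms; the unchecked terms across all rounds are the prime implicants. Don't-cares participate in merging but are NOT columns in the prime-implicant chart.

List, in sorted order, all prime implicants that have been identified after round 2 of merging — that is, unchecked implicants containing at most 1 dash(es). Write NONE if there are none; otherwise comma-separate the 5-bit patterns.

-0000, -1100, -1111, 0-111, 000-0, 0100-, 1-101, 1-110, 11-10

size-2^0 implicants → 00000(✓)  00010(✓)  00100(✓)  00111(✓)  01000(✓)  01001(✓)  01100(✓)  01111(✓)  10000(✓)  10101(✓)  10110(✓)  11010(✓)  11100(✓)  11101(✓)  11110(✓)  11111(✓)
size-2^1 implicants → -0000  -1100  -1111  0-000(✓)  0-100(✓)  0-111  00-00(✓)  000-0  01-00(✓)  0100-  1-101  1-110  11-10  111-0(✓)  111-1(✓)  1110-(✓)  1111-(✓)
size-2^2 implicants → 0--00  111--
Unchecked terms (primes): -0000, -1100, -1111, 0--00, 0-111, 000-0, 0100-, 1-101, 1-110, 11-10, 111--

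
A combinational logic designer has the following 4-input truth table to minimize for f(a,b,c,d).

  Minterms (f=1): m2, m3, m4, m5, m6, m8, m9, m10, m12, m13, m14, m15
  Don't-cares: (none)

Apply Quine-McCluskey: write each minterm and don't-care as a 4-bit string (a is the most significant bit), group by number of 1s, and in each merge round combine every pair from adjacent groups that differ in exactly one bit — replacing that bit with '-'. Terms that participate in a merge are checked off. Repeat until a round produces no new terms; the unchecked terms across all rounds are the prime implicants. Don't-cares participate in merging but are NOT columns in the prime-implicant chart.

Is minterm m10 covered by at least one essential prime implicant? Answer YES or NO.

NO

size-2^0 implicants → 0010(✓)  0011(✓)  0100(✓)  0101(✓)  0110(✓)  1000(✓)  1001(✓)  1010(✓)  1100(✓)  1101(✓)  1110(✓)  1111(✓)
size-2^1 implicants → -010(✓)  -100(✓)  -101(✓)  -110(✓)  0-10(✓)  001-  01-0(✓)  010-(✓)  1-00(✓)  1-01(✓)  1-10(✓)  10-0(✓)  100-(✓)  11-0(✓)  11-1(✓)  110-(✓)  111-(✓)
size-2^2 implicants → --10  -1-0  -10-  1--0  1-0-  11--
Unchecked terms (primes): --10, -1-0, -10-, 001-, 1--0, 1-0-, 11--
Minterm coverage:
  m2 ⊆ --10,001-
  m3 ⊆ 001- [E]
  m4 ⊆ -1-0,-10-
  m5 ⊆ -10- [E]
  m6 ⊆ --10,-1-0
  m8 ⊆ 1--0,1-0-
  m9 ⊆ 1-0- [E]
  m10 ⊆ --10,1--0
  m12 ⊆ -1-0,-10-,1--0,1-0-,11--
  m13 ⊆ -10-,1-0-,11--
  m14 ⊆ --10,-1-0,1--0,11--
  m15 ⊆ 11-- [E]
E = {-10-, 001-, 1-0-, 11--}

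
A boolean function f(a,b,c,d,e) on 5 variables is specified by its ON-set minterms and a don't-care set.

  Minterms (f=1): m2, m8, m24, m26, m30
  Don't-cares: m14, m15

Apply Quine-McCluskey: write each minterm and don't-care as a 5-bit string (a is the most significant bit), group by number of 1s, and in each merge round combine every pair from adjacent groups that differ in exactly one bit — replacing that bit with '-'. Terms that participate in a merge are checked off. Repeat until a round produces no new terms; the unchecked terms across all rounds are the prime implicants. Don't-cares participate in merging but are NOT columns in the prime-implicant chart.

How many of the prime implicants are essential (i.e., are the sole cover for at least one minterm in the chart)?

2

size-2^0 implicants → 00010  01000(✓)  01110(✓)  01111(✓)  11000(✓)  11010(✓)  11110(✓)
size-2^1 implicants → -1000  -1110  0111-  11-10  110-0
Unchecked terms (primes): -1000, -1110, 00010, 0111-, 11-10, 110-0
Minterm coverage:
  m2 ⊆ 00010 [E]
  m8 ⊆ -1000 [E]
  m24 ⊆ -1000,110-0
  m26 ⊆ 11-10,110-0
  m30 ⊆ -1110,11-10
E = {-1000, 00010}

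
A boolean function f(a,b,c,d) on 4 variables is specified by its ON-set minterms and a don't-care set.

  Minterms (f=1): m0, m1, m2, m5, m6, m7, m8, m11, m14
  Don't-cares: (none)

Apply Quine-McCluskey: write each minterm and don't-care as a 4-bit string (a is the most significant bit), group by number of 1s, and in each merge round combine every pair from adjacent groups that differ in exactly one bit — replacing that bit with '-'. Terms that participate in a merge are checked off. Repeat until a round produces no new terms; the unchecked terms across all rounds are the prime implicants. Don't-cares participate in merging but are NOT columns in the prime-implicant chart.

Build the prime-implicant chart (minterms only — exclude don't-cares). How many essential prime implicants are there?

[col 0] 0000*, 0001*, 0010*, 0101*, 0110*, 0111*, 1000*, 1011, 1110*
[col 1] -000, -110, 0-01, 0-10, 00-0, 000-, 01-1, 011-
Prime implicants: -000, -110, 0-01, 0-10, 00-0, 000-, 01-1, 011-, 1011
PI chart (minterm → PIs covering it):
  0 | -000,00-0,000-
  1 | 0-01,000-
  2 | 0-10,00-0
  5 | 0-01,01-1
  6 | -110,0-10,011-
  7 | 01-1,011-
  8 | -000  (sole → essential)
  11 | 1011  (sole → essential)
  14 | -110  (sole → essential)
Essential prime implicants: -000, -110, 1011

3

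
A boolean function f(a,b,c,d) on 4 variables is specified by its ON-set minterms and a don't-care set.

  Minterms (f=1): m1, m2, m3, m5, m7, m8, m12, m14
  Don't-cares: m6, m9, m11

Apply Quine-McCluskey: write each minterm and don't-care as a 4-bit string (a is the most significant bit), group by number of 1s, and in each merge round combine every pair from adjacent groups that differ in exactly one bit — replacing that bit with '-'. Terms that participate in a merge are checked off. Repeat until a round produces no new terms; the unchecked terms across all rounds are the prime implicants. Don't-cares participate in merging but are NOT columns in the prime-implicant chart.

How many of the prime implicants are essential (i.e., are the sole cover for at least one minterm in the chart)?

[col 0] 0001*, 0010*, 0011*, 0101*, 0110*, 0111*, 1000*, 1001*, 1011*, 1100*, 1110*
[col 1] -001*, -011*, -110, 0-01*, 0-10*, 0-11*, 00-1*, 001-*, 01-1*, 011-*, 1-00, 10-1*, 100-, 11-0
[col 2] -0-1, 0--1, 0-1-
Prime implicants: -0-1, -110, 0--1, 0-1-, 1-00, 100-, 11-0
PI chart (minterm → PIs covering it):
  1 | -0-1,0--1
  2 | 0-1-  (sole → essential)
  3 | -0-1,0--1,0-1-
  5 | 0--1  (sole → essential)
  7 | 0--1,0-1-
  8 | 1-00,100-
  12 | 1-00,11-0
  14 | -110,11-0
Essential prime implicants: 0--1, 0-1-

2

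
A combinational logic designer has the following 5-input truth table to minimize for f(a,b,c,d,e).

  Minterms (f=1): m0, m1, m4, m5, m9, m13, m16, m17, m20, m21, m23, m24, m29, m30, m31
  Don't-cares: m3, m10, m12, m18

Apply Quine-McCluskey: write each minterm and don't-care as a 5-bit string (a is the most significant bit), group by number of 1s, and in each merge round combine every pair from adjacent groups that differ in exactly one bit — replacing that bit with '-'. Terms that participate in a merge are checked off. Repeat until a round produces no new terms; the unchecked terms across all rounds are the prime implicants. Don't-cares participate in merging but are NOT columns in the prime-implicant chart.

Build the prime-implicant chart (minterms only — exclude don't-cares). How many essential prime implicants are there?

5

Round 0: 00000✓ 00001✓ 00011✓ 00100✓ 00101✓ 01001✓ 01010 01100✓ 01101✓ 10000✓ 10001✓ 10010✓ 10100✓ 10101✓ 10111✓ 11000✓ 11101✓ 11110✓ 11111✓
Round 1: -0000✓ -0001✓ -0100✓ -0101✓ -1101✓ 0-001✓ 0-100✓ 0-101✓ 00-00✓ 00-01✓ 000-1 0000-✓ 0010-✓ 01-01✓ 0110-✓ 1-000 1-101✓ 1-111✓ 10-00✓ 10-01✓ 100-0 1000-✓ 101-1✓ 1010-✓ 111-1✓ 1111-
Round 2: --101 -0-00✓ -0-01✓ -000-✓ -010-✓ 0--01 0-10- 00-0-✓ 1-1-1 10-0-✓
Round 3: -0-0-
PIs = {--101, -0-0-, 0--01, 0-10-, 000-1, 01010, 1-000, 1-1-1, 100-0, 1111-}
Coverage chart:
  m0: -0-0- ←essential
  m1: -0-0-,0--01,000-1
  m4: -0-0-,0-10-
  m5: --101,-0-0-,0--01,0-10-
  m9: 0--01 ←essential
  m13: --101,0--01,0-10-
  m16: -0-0-,1-000,100-0
  m17: -0-0- ←essential
  m20: -0-0- ←essential
  m21: --101,-0-0-,1-1-1
  m23: 1-1-1 ←essential
  m24: 1-000 ←essential
  m29: --101,1-1-1
  m30: 1111- ←essential
  m31: 1-1-1,1111-
Essential: -0-0-, 0--01, 1-000, 1-1-1, 1111-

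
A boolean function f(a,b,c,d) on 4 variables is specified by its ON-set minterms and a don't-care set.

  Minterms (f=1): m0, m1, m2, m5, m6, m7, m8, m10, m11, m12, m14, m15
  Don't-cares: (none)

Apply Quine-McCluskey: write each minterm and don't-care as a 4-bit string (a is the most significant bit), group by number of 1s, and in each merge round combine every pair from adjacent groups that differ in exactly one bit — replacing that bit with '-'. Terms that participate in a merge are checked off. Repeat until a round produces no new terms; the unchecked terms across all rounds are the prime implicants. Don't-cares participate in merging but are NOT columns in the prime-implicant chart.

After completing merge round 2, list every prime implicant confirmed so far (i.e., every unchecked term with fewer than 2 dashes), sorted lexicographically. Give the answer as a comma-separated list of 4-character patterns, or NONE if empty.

0-01, 000-, 01-1

Round 0: 0000✓ 0001✓ 0010✓ 0101✓ 0110✓ 0111✓ 1000✓ 1010✓ 1011✓ 1100✓ 1110✓ 1111✓
Round 1: -000✓ -010✓ -110✓ -111✓ 0-01 0-10✓ 00-0✓ 000- 01-1 011-✓ 1-00✓ 1-10✓ 1-11✓ 10-0✓ 101-✓ 11-0✓ 111-✓
Round 2: --10 -0-0 -11- 1--0 1-1-
PIs = {--10, -0-0, -11-, 0-01, 000-, 01-1, 1--0, 1-1-}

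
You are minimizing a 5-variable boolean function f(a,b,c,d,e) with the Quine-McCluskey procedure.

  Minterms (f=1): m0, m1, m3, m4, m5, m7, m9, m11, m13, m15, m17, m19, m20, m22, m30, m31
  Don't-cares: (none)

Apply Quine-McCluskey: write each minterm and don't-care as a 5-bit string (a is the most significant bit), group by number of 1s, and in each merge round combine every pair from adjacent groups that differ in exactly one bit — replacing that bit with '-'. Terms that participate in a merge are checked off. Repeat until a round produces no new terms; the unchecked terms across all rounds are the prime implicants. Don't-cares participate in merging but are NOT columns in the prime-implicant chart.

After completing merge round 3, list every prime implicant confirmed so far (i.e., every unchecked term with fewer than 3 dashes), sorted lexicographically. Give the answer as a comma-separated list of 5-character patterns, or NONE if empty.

-00-1, -0100, -1111, 00-0-, 1-110, 101-0, 1111-

size-2^0 implicants → 00000(✓)  00001(✓)  00011(✓)  00100(✓)  00101(✓)  00111(✓)  01001(✓)  01011(✓)  01101(✓)  01111(✓)  10001(✓)  10011(✓)  10100(✓)  10110(✓)  11110(✓)  11111(✓)
size-2^1 implicants → -0001(✓)  -0011(✓)  -0100  -1111  0-001(✓)  0-011(✓)  0-101(✓)  0-111(✓)  00-00(✓)  00-01(✓)  00-11(✓)  000-1(✓)  0000-(✓)  001-1(✓)  0010-(✓)  01-01(✓)  01-11(✓)  010-1(✓)  011-1(✓)  1-110  100-1(✓)  101-0  1111-
size-2^2 implicants → -00-1  0--01(✓)  0--11(✓)  0-0-1(✓)  0-1-1(✓)  00--1(✓)  00-0-  01--1(✓)
size-2^3 implicants → 0---1
Unchecked terms (primes): -00-1, -0100, -1111, 0---1, 00-0-, 1-110, 101-0, 1111-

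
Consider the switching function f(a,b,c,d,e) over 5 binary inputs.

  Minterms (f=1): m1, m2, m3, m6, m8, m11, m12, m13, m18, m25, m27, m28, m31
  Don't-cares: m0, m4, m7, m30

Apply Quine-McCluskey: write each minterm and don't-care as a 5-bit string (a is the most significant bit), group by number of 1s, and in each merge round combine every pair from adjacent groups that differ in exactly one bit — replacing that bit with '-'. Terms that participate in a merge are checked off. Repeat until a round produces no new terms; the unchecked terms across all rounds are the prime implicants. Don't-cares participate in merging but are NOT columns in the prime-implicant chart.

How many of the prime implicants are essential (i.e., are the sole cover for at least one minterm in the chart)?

5

size-2^0 implicants → 00000(✓)  00001(✓)  00010(✓)  00011(✓)  00100(✓)  00110(✓)  00111(✓)  01000(✓)  01011(✓)  01100(✓)  01101(✓)  10010(✓)  11001(✓)  11011(✓)  11100(✓)  11110(✓)  11111(✓)
size-2^1 implicants → -0010  -1011  -1100  0-000(✓)  0-011  0-100(✓)  00-00(✓)  00-10(✓)  00-11(✓)  000-0(✓)  000-1(✓)  0000-(✓)  0001-(✓)  001-0(✓)  0011-(✓)  01-00(✓)  0110-  11-11  110-1  111-0  1111-
size-2^2 implicants → 0--00  00--0  00-1-  000--
Unchecked terms (primes): -0010, -1011, -1100, 0--00, 0-011, 00--0, 00-1-, 000--, 0110-, 11-11, 110-1, 111-0, 1111-
Minterm coverage:
  m1 ⊆ 000-- [E]
  m2 ⊆ -0010,00--0,00-1-,000--
  m3 ⊆ 0-011,00-1-,000--
  m6 ⊆ 00--0,00-1-
  m8 ⊆ 0--00 [E]
  m11 ⊆ -1011,0-011
  m12 ⊆ -1100,0--00,0110-
  m13 ⊆ 0110- [E]
  m18 ⊆ -0010 [E]
  m25 ⊆ 110-1 [E]
  m27 ⊆ -1011,11-11,110-1
  m28 ⊆ -1100,111-0
  m31 ⊆ 11-11,1111-
E = {-0010, 0--00, 000--, 0110-, 110-1}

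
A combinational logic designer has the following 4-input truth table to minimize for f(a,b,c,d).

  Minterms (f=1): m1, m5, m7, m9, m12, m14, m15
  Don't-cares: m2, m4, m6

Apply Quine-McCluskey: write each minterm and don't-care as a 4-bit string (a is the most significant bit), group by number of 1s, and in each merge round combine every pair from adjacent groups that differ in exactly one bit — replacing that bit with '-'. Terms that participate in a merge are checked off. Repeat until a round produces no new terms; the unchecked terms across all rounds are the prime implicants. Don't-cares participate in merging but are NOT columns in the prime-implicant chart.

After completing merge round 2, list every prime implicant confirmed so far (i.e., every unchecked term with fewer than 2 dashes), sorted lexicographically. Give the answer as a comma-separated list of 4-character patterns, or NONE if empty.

-001, 0-01, 0-10

Round 0: 0001✓ 0010✓ 0100✓ 0101✓ 0110✓ 0111✓ 1001✓ 1100✓ 1110✓ 1111✓
Round 1: -001 -100✓ -110✓ -111✓ 0-01 0-10 01-0✓ 01-1✓ 010-✓ 011-✓ 11-0✓ 111-✓
Round 2: -1-0 -11- 01--
PIs = {-001, -1-0, -11-, 0-01, 0-10, 01--}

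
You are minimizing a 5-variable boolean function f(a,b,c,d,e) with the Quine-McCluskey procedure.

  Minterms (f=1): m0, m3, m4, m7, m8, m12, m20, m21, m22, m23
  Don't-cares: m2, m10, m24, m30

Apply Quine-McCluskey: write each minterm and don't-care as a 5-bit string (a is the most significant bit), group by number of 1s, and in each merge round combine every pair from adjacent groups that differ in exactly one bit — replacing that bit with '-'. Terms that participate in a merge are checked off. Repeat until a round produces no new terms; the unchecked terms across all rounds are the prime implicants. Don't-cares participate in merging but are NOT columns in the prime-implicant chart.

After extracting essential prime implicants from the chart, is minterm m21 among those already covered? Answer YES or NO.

YES

Round 0: 00000✓ 00010✓ 00011✓ 00100✓ 00111✓ 01000✓ 01010✓ 01100✓ 10100✓ 10101✓ 10110✓ 10111✓ 11000✓ 11110✓
Round 1: -0100 -0111 -1000 0-000✓ 0-010✓ 0-100✓ 00-00✓ 00-11 000-0✓ 0001- 01-00✓ 010-0✓ 1-110 101-0✓ 101-1✓ 1010-✓ 1011-✓
Round 2: 0--00 0-0-0 101--
PIs = {-0100, -0111, -1000, 0--00, 0-0-0, 00-11, 0001-, 1-110, 101--}
Coverage chart:
  m0: 0--00,0-0-0
  m3: 00-11,0001-
  m4: -0100,0--00
  m7: -0111,00-11
  m8: -1000,0--00,0-0-0
  m12: 0--00 ←essential
  m20: -0100,101--
  m21: 101-- ←essential
  m22: 1-110,101--
  m23: -0111,101--
Essential: 0--00, 101--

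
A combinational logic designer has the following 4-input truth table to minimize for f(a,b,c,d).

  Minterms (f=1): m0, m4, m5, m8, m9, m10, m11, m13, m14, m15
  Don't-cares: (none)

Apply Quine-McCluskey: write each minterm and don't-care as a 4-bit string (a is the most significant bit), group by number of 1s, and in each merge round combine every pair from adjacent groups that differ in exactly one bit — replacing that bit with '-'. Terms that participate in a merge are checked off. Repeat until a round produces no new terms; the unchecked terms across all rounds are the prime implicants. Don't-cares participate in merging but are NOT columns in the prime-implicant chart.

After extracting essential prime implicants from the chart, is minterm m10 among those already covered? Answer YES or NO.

size-2^0 implicants → 0000(✓)  0100(✓)  0101(✓)  1000(✓)  1001(✓)  1010(✓)  1011(✓)  1101(✓)  1110(✓)  1111(✓)
size-2^1 implicants → -000  -101  0-00  010-  1-01(✓)  1-10(✓)  1-11(✓)  10-0(✓)  10-1(✓)  100-(✓)  101-(✓)  11-1(✓)  111-(✓)
size-2^2 implicants → 1--1  1-1-  10--
Unchecked terms (primes): -000, -101, 0-00, 010-, 1--1, 1-1-, 10--
Minterm coverage:
  m0 ⊆ -000,0-00
  m4 ⊆ 0-00,010-
  m5 ⊆ -101,010-
  m8 ⊆ -000,10--
  m9 ⊆ 1--1,10--
  m10 ⊆ 1-1-,10--
  m11 ⊆ 1--1,1-1-,10--
  m13 ⊆ -101,1--1
  m14 ⊆ 1-1- [E]
  m15 ⊆ 1--1,1-1-
E = {1-1-}

YES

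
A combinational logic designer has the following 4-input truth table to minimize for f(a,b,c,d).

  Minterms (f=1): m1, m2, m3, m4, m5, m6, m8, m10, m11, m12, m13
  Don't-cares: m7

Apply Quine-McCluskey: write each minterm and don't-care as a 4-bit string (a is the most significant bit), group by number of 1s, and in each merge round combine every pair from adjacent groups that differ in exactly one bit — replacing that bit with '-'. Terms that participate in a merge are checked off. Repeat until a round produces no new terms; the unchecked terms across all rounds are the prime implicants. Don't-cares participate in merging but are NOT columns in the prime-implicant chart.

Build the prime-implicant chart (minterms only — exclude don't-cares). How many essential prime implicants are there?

3

size-2^0 implicants → 0001(✓)  0010(✓)  0011(✓)  0100(✓)  0101(✓)  0110(✓)  0111(✓)  1000(✓)  1010(✓)  1011(✓)  1100(✓)  1101(✓)
size-2^1 implicants → -010(✓)  -011(✓)  -100(✓)  -101(✓)  0-01(✓)  0-10(✓)  0-11(✓)  00-1(✓)  001-(✓)  01-0(✓)  01-1(✓)  010-(✓)  011-(✓)  1-00  10-0  101-(✓)  110-(✓)
size-2^2 implicants → -01-  -10-  0--1  0-1-  01--
Unchecked terms (primes): -01-, -10-, 0--1, 0-1-, 01--, 1-00, 10-0
Minterm coverage:
  m1 ⊆ 0--1 [E]
  m2 ⊆ -01-,0-1-
  m3 ⊆ -01-,0--1,0-1-
  m4 ⊆ -10-,01--
  m5 ⊆ -10-,0--1,01--
  m6 ⊆ 0-1-,01--
  m8 ⊆ 1-00,10-0
  m10 ⊆ -01-,10-0
  m11 ⊆ -01- [E]
  m12 ⊆ -10-,1-00
  m13 ⊆ -10- [E]
E = {-01-, -10-, 0--1}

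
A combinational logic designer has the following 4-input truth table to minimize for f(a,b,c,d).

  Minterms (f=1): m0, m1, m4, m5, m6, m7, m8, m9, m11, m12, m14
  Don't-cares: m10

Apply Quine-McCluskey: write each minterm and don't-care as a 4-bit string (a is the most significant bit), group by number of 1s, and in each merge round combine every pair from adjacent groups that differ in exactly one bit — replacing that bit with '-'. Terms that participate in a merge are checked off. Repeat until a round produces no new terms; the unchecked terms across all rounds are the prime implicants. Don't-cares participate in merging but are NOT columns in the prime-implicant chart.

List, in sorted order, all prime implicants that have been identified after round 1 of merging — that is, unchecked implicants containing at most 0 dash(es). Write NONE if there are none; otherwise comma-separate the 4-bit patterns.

size-2^0 implicants → 0000(✓)  0001(✓)  0100(✓)  0101(✓)  0110(✓)  0111(✓)  1000(✓)  1001(✓)  1010(✓)  1011(✓)  1100(✓)  1110(✓)
size-2^1 implicants → -000(✓)  -001(✓)  -100(✓)  -110(✓)  0-00(✓)  0-01(✓)  000-(✓)  01-0(✓)  01-1(✓)  010-(✓)  011-(✓)  1-00(✓)  1-10(✓)  10-0(✓)  10-1(✓)  100-(✓)  101-(✓)  11-0(✓)
size-2^2 implicants → --00  -00-  -1-0  0-0-  01--  1--0  10--
Unchecked terms (primes): --00, -00-, -1-0, 0-0-, 01--, 1--0, 10--

NONE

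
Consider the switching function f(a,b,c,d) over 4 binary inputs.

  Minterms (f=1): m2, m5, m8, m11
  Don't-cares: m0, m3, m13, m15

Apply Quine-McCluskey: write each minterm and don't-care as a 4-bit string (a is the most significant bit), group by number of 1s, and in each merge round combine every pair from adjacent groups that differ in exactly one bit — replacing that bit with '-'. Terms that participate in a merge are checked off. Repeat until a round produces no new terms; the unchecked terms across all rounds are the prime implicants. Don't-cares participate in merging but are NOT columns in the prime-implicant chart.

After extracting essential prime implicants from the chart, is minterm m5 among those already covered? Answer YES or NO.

YES

Round 0: 0000✓ 0010✓ 0011✓ 0101✓ 1000✓ 1011✓ 1101✓ 1111✓
Round 1: -000 -011 -101 00-0 001- 1-11 11-1
PIs = {-000, -011, -101, 00-0, 001-, 1-11, 11-1}
Coverage chart:
  m2: 00-0,001-
  m5: -101 ←essential
  m8: -000 ←essential
  m11: -011,1-11
Essential: -000, -101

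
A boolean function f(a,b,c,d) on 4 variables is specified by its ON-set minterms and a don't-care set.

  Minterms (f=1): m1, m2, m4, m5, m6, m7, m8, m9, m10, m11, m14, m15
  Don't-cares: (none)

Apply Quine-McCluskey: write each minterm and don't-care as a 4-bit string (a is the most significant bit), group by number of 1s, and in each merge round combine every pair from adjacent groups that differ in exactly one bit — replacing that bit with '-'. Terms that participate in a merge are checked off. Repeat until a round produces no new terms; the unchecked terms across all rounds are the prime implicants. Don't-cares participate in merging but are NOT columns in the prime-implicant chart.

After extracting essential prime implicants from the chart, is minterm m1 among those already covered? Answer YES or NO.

NO

[col 0] 0001*, 0010*, 0100*, 0101*, 0110*, 0111*, 1000*, 1001*, 1010*, 1011*, 1110*, 1111*
[col 1] -001, -010*, -110*, -111*, 0-01, 0-10*, 01-0*, 01-1*, 010-*, 011-*, 1-10*, 1-11*, 10-0*, 10-1*, 100-*, 101-*, 111-*
[col 2] --10, -11-, 01--, 1-1-, 10--
Prime implicants: --10, -001, -11-, 0-01, 01--, 1-1-, 10--
PI chart (minterm → PIs covering it):
  1 | -001,0-01
  2 | --10  (sole → essential)
  4 | 01--  (sole → essential)
  5 | 0-01,01--
  6 | --10,-11-,01--
  7 | -11-,01--
  8 | 10--  (sole → essential)
  9 | -001,10--
  10 | --10,1-1-,10--
  11 | 1-1-,10--
  14 | --10,-11-,1-1-
  15 | -11-,1-1-
Essential prime implicants: --10, 01--, 10--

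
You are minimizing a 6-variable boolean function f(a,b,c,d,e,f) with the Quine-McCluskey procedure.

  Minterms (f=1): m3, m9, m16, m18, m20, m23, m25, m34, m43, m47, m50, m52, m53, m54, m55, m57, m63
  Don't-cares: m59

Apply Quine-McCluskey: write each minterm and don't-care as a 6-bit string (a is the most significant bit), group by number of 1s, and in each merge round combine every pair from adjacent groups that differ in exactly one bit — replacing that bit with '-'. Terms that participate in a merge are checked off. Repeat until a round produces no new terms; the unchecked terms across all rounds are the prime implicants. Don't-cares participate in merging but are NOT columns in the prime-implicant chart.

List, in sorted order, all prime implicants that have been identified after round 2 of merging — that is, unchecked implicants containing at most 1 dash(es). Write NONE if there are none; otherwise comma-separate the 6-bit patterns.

-10010, -10100, -10111, -11001, 0-1001, 000011, 010-00, 0100-0, 1-0010, 11-111, 110-10, 1110-1

Round 0: 000011 001001✓ 010000✓ 010010✓ 010100✓ 010111✓ 011001✓ 100010✓ 101011✓ 101111✓ 110010✓ 110100✓ 110101✓ 110110✓ 110111✓ 111001✓ 111011✓ 111111✓
Round 1: -10010 -10100 -10111 -11001 0-1001 010-00 0100-0 1-0010 1-1011✓ 1-1111✓ 101-11✓ 11-111 110-10 1101-0✓ 1101-1✓ 11010-✓ 11011-✓ 111-11✓ 1110-1
Round 2: 1-1-11 1101--
PIs = {-10010, -10100, -10111, -11001, 0-1001, 000011, 010-00, 0100-0, 1-0010, 1-1-11, 11-111, 110-10, 1101--, 1110-1}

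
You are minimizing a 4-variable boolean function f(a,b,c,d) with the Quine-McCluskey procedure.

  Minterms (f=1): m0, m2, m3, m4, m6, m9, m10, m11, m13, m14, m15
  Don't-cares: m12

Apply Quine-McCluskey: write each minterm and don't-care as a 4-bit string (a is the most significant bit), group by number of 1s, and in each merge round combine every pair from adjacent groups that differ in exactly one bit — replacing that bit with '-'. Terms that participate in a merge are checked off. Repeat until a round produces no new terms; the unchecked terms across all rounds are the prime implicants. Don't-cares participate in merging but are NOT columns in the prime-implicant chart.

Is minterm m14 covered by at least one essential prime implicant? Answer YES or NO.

size-2^0 implicants → 0000(✓)  0010(✓)  0011(✓)  0100(✓)  0110(✓)  1001(✓)  1010(✓)  1011(✓)  1100(✓)  1101(✓)  1110(✓)  1111(✓)
size-2^1 implicants → -010(✓)  -011(✓)  -100(✓)  -110(✓)  0-00(✓)  0-10(✓)  00-0(✓)  001-(✓)  01-0(✓)  1-01(✓)  1-10(✓)  1-11(✓)  10-1(✓)  101-(✓)  11-0(✓)  11-1(✓)  110-(✓)  111-(✓)
size-2^2 implicants → --10  -01-  -1-0  0--0  1--1  1-1-  11--
Unchecked terms (primes): --10, -01-, -1-0, 0--0, 1--1, 1-1-, 11--
Minterm coverage:
  m0 ⊆ 0--0 [E]
  m2 ⊆ --10,-01-,0--0
  m3 ⊆ -01- [E]
  m4 ⊆ -1-0,0--0
  m6 ⊆ --10,-1-0,0--0
  m9 ⊆ 1--1 [E]
  m10 ⊆ --10,-01-,1-1-
  m11 ⊆ -01-,1--1,1-1-
  m13 ⊆ 1--1,11--
  m14 ⊆ --10,-1-0,1-1-,11--
  m15 ⊆ 1--1,1-1-,11--
E = {-01-, 0--0, 1--1}

NO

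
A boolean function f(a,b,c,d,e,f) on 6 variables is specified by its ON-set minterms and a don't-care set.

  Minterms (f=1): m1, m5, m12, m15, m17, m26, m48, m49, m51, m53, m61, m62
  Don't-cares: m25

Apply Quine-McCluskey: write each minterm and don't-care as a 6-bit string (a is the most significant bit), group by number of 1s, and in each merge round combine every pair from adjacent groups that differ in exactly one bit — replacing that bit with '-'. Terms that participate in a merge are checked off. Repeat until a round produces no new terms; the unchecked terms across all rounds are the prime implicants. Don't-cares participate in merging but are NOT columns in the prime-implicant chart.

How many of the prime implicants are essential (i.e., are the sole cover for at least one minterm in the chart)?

Round 0: 000001✓ 000101✓ 001100 001111 010001✓ 011001✓ 011010 110000✓ 110001✓ 110011✓ 110101✓ 111101✓ 111110
Round 1: -10001 0-0001 000-01 01-001 11-101 110-01 1100-1 11000-
PIs = {-10001, 0-0001, 000-01, 001100, 001111, 01-001, 011010, 11-101, 110-01, 1100-1, 11000-, 111110}
Coverage chart:
  m1: 0-0001,000-01
  m5: 000-01 ←essential
  m12: 001100 ←essential
  m15: 001111 ←essential
  m17: -10001,0-0001,01-001
  m26: 011010 ←essential
  m48: 11000- ←essential
  m49: -10001,110-01,1100-1,11000-
  m51: 1100-1 ←essential
  m53: 11-101,110-01
  m61: 11-101 ←essential
  m62: 111110 ←essential
Essential: 000-01, 001100, 001111, 011010, 11-101, 1100-1, 11000-, 111110

8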